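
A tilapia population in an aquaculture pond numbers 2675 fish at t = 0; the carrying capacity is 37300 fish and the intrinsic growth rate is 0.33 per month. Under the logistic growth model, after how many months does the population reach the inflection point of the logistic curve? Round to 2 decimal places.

Logistic growth is fastest at N = K/2 = 18650.
A = (K − N₀)/N₀ = 12.944. Set K/(1 + A·e^(−rt)) = K/2 → A·e^(−rt) = 1.
e^(−0.33t) = 1/12.944 = 0.0772563, so t = ln(12.944)/0.33 = 2.5606/0.33 = 7.7595.

7.76 months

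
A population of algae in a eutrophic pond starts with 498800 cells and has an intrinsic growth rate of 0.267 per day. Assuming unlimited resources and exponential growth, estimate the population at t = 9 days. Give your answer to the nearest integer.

N(t) = N₀·e^(rt) = 498800 × e^(0.267×9) = 498800 × e^2.403.
e^2.403 ≈ 11.056, so N ≈ 498800 × 11.056 = 5.51488×10^6.

5514880 cells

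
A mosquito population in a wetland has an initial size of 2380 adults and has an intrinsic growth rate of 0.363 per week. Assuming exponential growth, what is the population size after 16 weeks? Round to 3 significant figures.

N(t) = N₀·e^(rt) = 2380 × e^(0.363×16) = 2380 × e^5.808.
e^5.808 ≈ 332.95, so N ≈ 2380 × 332.95 = 792427.

792000 adults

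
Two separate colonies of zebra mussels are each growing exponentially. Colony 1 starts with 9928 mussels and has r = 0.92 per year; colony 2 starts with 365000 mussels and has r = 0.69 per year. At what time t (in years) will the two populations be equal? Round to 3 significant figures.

15.7 years

Set 9928·e^(0.92t) = 365000·e^(0.69t).
e^((0.92 − 0.69)t) = 365000/9928 → e^(0.23·t) = 36.765.
0.23·t = ln(36.765) = 3.6045, so t = 3.6045/0.23 = 15.672.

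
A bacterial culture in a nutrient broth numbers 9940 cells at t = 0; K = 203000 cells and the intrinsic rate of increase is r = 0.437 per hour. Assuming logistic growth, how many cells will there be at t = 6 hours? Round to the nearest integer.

84191 cells

A = (K − N₀)/N₀ = (203000 − 9940)/9940 = 19.423.
N(t) = K/(1 + A·e^(−rt)) = 203000/(1 + 19.423×e^(−0.437×6)).
e^(−2.622) = 0.072657; denominator = 1 + 19.423×0.072657 = 2.4112.
N = 203000/2.4112 = 84190.8.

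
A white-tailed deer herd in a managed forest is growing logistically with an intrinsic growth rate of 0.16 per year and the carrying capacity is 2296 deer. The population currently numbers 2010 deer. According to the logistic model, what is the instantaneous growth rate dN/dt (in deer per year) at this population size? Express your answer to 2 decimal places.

dN/dt = rN(1 − N/K) = 0.16 × 2010 × (1 − 2010/2296).
1 − 2010/2296 = 0.12456; dN/dt = 0.16 × 2010 × 0.12456 = 40.06.

40.06 deer per year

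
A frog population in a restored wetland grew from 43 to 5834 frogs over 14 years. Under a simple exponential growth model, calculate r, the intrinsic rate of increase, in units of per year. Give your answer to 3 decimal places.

0.351 per year

From N(t) = N₀·e^(rt): e^(r·14) = 5834/43 = 135.67.
r·14 = ln(135.67) = 4.9103, so r = 4.9103/14 = 0.35073.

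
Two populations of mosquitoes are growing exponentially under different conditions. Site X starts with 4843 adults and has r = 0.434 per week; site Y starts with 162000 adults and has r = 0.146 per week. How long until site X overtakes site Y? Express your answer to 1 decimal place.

Set 4843·e^(0.434t) = 162000·e^(0.146t).
e^((0.434 − 0.146)t) = 162000/4843 → e^(0.288·t) = 33.45.
0.288·t = ln(33.45) = 3.5101, so t = 3.5101/0.288 = 12.188.

12.2 weeks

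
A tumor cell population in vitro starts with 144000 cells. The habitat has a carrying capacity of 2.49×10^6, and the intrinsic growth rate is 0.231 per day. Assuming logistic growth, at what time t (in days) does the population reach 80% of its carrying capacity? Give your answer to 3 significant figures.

18.1 days

A = (K − N₀)/N₀ = (2.49×10^6 − 144000)/144000 = 16.292.
Solve 2.49×10^6/(1 + 16.292·e^(−0.231t)) = 1.992×10^6: 1 + 16.292·e^(−0.231t) = 1.25, so e^(−0.231t) = 0.0153453.
−0.231·t = ln(0.0153453) = -4.1769, so t = 4.1769/0.231 = 18.082.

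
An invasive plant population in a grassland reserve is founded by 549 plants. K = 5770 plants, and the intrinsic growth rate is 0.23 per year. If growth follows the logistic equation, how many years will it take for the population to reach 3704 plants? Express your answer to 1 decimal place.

12.3 years

A = (K − N₀)/N₀ = (5770 − 549)/549 = 9.51.
Solve 5770/(1 + 9.51·e^(−0.23t)) = 3704: 1 + 9.51·e^(−0.23t) = 1.5578, so e^(−0.23t) = 0.0586513.
−0.23·t = ln(0.0586513) = -2.8361, so t = 2.8361/0.23 = 12.331.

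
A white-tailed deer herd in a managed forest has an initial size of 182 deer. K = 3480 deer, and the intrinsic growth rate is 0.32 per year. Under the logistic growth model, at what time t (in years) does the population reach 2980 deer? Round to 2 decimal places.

A = (K − N₀)/N₀ = (3480 − 182)/182 = 18.121.
Solve 3480/(1 + 18.121·e^(−0.32t)) = 2980: 1 + 18.121·e^(−0.32t) = 1.1678, so e^(−0.32t) = 0.00925922.
−0.32·t = ln(0.00925922) = -4.6821, so t = 4.6821/0.32 = 14.632.

14.63 years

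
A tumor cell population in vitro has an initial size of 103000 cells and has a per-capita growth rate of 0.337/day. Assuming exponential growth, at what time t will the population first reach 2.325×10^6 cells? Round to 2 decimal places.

9.25 days

Set N₀·e^(rt) = 2.325×10^6: e^(0.337·t) = 2.325×10^6/103000 = 22.573.
0.337·t = ln(22.573) = 3.1167, so t = 3.1167/0.337 = 9.2485.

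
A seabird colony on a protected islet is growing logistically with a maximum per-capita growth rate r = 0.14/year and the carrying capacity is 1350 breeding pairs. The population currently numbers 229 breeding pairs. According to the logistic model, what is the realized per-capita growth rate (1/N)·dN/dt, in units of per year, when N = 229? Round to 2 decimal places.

0.12 per year

(1/N)·dN/dt = r(1 − N/K) = 0.14 × (1 − 229/1350).
= 0.14 × 0.83037 = 0.11625.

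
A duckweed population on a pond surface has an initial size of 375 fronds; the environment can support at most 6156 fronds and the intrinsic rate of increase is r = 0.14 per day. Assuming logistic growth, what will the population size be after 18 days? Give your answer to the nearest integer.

2748 fronds

A = (K − N₀)/N₀ = (6156 − 375)/375 = 15.416.
N(t) = K/(1 + A·e^(−rt)) = 6156/(1 + 15.416×e^(−0.14×18)).
e^(−2.52) = 0.08046; denominator = 1 + 15.416×0.08046 = 2.2404.
N = 6156/2.2404 = 2747.77.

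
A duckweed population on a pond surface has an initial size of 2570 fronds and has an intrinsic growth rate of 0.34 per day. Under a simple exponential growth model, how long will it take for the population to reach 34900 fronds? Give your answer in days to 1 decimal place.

7.7 days

Set N₀·e^(rt) = 34900: e^(0.34·t) = 34900/2570 = 13.58.
0.34·t = ln(13.58) = 2.6086, so t = 2.6086/0.34 = 7.6723.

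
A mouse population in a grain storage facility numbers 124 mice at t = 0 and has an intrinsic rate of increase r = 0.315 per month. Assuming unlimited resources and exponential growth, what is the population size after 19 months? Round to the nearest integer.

N(t) = N₀·e^(rt) = 124 × e^(0.315×19) = 124 × e^5.985.
e^5.985 ≈ 397.42, so N ≈ 124 × 397.42 = 49280.4.

49280 mice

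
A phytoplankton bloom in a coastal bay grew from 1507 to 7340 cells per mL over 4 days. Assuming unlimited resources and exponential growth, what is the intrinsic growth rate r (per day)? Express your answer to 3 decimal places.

From N(t) = N₀·e^(rt): e^(r·4) = 7340/1507 = 4.8706.
r·4 = ln(4.8706) = 1.5832, so r = 1.5832/4 = 0.3958.

0.396 per day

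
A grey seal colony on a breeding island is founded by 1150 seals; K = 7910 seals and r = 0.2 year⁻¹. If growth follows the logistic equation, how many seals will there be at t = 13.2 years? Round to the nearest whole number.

5572 seals

A = (K − N₀)/N₀ = (7910 − 1150)/1150 = 5.8783.
N(t) = K/(1 + A·e^(−rt)) = 7910/(1 + 5.8783×e^(−0.2×13.2)).
e^(−2.64) = 0.071361; denominator = 1 + 5.8783×0.071361 = 1.4195.
N = 7910/1.4195 = 5572.46.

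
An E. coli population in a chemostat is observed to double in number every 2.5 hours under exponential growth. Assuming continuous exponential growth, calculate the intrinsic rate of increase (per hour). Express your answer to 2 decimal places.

0.28 per hour

r = ln(2)/t_d = 0.6931/2.5 = 0.27726.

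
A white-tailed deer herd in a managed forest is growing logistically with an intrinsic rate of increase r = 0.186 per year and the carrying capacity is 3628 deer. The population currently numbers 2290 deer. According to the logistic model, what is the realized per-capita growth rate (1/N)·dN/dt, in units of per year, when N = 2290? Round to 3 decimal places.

(1/N)·dN/dt = r(1 − N/K) = 0.186 × (1 − 2290/3628).
= 0.186 × 0.3688 = 0.068596.

0.069 per year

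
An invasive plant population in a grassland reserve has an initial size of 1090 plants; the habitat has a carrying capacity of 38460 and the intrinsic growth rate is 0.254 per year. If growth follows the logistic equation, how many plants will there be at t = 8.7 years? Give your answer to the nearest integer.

A = (K − N₀)/N₀ = (38460 − 1090)/1090 = 34.284.
N(t) = K/(1 + A·e^(−rt)) = 38460/(1 + 34.284×e^(−0.254×8.7)).
e^(−2.21) = 0.10972; denominator = 1 + 34.284×0.10972 = 4.7618.
N = 38460/4.7618 = 8076.82.

8077 plants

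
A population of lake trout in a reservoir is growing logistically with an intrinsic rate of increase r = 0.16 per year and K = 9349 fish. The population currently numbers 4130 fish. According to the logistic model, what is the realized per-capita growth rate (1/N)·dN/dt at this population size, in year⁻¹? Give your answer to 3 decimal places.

(1/N)·dN/dt = r(1 − N/K) = 0.16 × (1 − 4130/9349).
= 0.16 × 0.55824 = 0.089319.

0.089 per year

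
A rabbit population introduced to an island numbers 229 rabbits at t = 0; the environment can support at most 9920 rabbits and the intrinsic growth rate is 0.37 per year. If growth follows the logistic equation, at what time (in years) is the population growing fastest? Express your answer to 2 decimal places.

Logistic growth is fastest at N = K/2 = 4960.
A = (K − N₀)/N₀ = 42.319. Set K/(1 + A·e^(−rt)) = K/2 → A·e^(−rt) = 1.
e^(−0.37t) = 1/42.319 = 0.0236302, so t = ln(42.319)/0.37 = 3.7452/0.37 = 10.122.

10.12 years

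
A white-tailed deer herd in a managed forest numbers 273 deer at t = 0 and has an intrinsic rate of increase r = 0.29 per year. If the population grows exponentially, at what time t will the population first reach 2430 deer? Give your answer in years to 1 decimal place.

Set N₀·e^(rt) = 2430: e^(0.29·t) = 2430/273 = 8.9011.
0.29·t = ln(8.9011) = 2.1862, so t = 2.1862/0.29 = 7.5385.

7.5 years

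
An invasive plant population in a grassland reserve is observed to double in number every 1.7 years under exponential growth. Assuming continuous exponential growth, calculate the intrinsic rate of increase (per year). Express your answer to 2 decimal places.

0.41 per year

r = ln(2)/t_d = 0.6931/1.7 = 0.40773.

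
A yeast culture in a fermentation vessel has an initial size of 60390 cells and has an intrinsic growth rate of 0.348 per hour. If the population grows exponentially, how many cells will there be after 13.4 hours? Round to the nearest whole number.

N(t) = N₀·e^(rt) = 60390 × e^(0.348×13.4) = 60390 × e^4.663.
e^4.663 ≈ 105.97, so N ≈ 60390 × 105.97 = 6.39981×10^6.

6399810 cells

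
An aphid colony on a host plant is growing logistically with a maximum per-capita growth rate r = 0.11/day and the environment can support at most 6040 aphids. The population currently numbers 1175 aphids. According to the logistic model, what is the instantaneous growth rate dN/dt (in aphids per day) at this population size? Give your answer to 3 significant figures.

dN/dt = rN(1 − N/K) = 0.11 × 1175 × (1 − 1175/6040).
1 − 1175/6040 = 0.80546; dN/dt = 0.11 × 1175 × 0.80546 = 104.11.

104 aphids per day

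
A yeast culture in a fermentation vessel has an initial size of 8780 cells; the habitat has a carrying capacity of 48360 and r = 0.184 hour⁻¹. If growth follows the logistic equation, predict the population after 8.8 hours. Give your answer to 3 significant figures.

A = (K − N₀)/N₀ = (48360 − 8780)/8780 = 4.508.
N(t) = K/(1 + A·e^(−rt)) = 48360/(1 + 4.508×e^(−0.184×8.8)).
e^(−1.619) = 0.19806; denominator = 1 + 4.508×0.19806 = 1.8928.
N = 48360/1.8928 = 25549.

25500 cells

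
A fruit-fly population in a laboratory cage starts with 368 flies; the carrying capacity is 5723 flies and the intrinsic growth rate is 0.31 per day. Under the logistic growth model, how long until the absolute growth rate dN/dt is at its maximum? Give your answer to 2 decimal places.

Logistic growth is fastest at N = K/2 = 2861.5.
A = (K − N₀)/N₀ = 14.552. Set K/(1 + A·e^(−rt)) = K/2 → A·e^(−rt) = 1.
e^(−0.31t) = 1/14.552 = 0.0687208, so t = ln(14.552)/0.31 = 2.6777/0.31 = 8.6378.

8.64 days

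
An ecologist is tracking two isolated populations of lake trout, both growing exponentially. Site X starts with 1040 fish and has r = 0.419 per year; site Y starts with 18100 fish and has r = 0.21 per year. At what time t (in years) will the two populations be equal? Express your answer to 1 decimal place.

Set 1040·e^(0.419t) = 18100·e^(0.21t).
e^((0.419 − 0.21)t) = 18100/1040 → e^(0.209·t) = 17.404.
0.209·t = ln(17.404) = 2.8567, so t = 2.8567/0.209 = 13.668.

13.7 years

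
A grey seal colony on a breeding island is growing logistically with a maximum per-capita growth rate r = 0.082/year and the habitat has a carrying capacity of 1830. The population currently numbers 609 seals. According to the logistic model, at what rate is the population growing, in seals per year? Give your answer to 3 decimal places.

dN/dt = rN(1 − N/K) = 0.082 × 609 × (1 − 609/1830).
1 − 609/1830 = 0.66721; dN/dt = 0.082 × 609 × 0.66721 = 33.319.

33.319 seals per year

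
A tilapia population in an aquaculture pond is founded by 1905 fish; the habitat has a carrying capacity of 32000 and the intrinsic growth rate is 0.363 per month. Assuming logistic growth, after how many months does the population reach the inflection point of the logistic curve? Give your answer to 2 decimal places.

Logistic growth is fastest at N = K/2 = 16000.
A = (K − N₀)/N₀ = 15.798. Set K/(1 + A·e^(−rt)) = K/2 → A·e^(−rt) = 1.
e^(−0.363t) = 1/15.798 = 0.0632996, so t = ln(15.798)/0.363 = 2.7599/0.363 = 7.603.

7.60 months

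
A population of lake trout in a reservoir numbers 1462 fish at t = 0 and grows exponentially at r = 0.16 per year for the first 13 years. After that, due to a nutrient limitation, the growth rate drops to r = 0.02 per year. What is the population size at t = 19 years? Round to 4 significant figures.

13190 fish

Phase 1: N(13) = 1462·e^(0.16×13) = 1462·e^2.08 = 11702.5.
Phase 2 runs for 19 − 13 = 6 years at r = 0.02.
N(19) = 11702.5·e^(0.02×6) = 11702.5·e^0.12 = 13194.6.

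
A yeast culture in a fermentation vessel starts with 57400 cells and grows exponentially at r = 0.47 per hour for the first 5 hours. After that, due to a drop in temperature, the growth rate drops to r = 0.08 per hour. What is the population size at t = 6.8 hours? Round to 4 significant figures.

Phase 1: N(5) = 57400·e^(0.47×5) = 57400·e^2.35 = 601872.
Phase 2 runs for 6.8 − 5 = 1.8 hours at r = 0.08.
N(6.8) = 601872·e^(0.08×1.8) = 601872·e^0.144 = 695092.

695100 cells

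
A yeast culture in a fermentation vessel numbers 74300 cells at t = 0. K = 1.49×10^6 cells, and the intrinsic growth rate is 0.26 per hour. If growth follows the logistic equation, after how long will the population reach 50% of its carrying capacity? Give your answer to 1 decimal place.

A = (K − N₀)/N₀ = (1.49×10^6 − 74300)/74300 = 19.054.
Solve 1.49×10^6/(1 + 19.054·e^(−0.26t)) = 745000: 1 + 19.054·e^(−0.26t) = 2, so e^(−0.26t) = 0.0524829.
−0.26·t = ln(0.0524829) = -2.9473, so t = 2.9473/0.26 = 11.336.

11.3 hours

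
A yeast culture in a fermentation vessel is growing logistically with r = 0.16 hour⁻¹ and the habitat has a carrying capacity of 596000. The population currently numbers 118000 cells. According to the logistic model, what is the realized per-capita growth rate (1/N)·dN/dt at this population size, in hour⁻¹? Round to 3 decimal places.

0.128 per hour

(1/N)·dN/dt = r(1 − N/K) = 0.16 × (1 − 118000/596000).
= 0.16 × 0.80201 = 0.12832.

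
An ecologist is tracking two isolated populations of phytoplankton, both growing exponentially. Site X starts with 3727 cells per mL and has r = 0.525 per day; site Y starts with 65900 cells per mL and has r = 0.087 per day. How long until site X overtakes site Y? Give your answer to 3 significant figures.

Set 3727·e^(0.525t) = 65900·e^(0.087t).
e^((0.525 − 0.087)t) = 65900/3727 → e^(0.438·t) = 17.682.
0.438·t = ln(17.682) = 2.8725, so t = 2.8725/0.438 = 6.5583.

6.56 days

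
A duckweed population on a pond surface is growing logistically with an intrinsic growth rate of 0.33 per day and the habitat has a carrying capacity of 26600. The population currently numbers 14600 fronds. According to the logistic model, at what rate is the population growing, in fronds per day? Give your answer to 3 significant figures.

dN/dt = rN(1 − N/K) = 0.33 × 14600 × (1 − 14600/26600).
1 − 14600/26600 = 0.45113; dN/dt = 0.33 × 14600 × 0.45113 = 2173.5.

2170 fronds per day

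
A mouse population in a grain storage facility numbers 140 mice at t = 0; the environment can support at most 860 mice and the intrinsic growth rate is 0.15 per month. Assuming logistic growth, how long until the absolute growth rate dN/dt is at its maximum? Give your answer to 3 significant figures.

Logistic growth is fastest at N = K/2 = 430.
A = (K − N₀)/N₀ = 5.1429. Set K/(1 + A·e^(−rt)) = K/2 → A·e^(−rt) = 1.
e^(−0.15t) = 1/5.1429 = 0.194444, so t = ln(5.1429)/0.15 = 1.6376/0.15 = 10.917.

10.9 months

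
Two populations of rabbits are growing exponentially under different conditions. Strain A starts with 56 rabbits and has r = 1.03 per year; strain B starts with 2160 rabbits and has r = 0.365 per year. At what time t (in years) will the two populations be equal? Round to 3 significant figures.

5.49 years

Set 56·e^(1.03t) = 2160·e^(0.365t).
e^((1.03 − 0.365)t) = 2160/56 → e^(0.665·t) = 38.571.
0.665·t = ln(38.571) = 3.6525, so t = 3.6525/0.665 = 5.4925.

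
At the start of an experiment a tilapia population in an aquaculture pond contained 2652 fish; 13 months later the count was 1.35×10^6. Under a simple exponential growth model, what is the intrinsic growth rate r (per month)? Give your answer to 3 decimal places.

From N(t) = N₀·e^(rt): e^(r·13) = 1.35×10^6/2652 = 509.05.
r·13 = ln(509.05) = 6.2325, so r = 6.2325/13 = 0.47943.

0.479 per month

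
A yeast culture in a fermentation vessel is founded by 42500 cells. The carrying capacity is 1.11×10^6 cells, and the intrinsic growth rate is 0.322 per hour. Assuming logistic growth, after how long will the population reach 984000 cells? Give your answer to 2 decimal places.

16.39 hours

A = (K − N₀)/N₀ = (1.11×10^6 − 42500)/42500 = 25.118.
Solve 1.11×10^6/(1 + 25.118·e^(−0.322t)) = 984000: 1 + 25.118·e^(−0.322t) = 1.128, so e^(−0.322t) = 0.00509796.
−0.322·t = ln(0.00509796) = -5.2789, so t = 5.2789/0.322 = 16.394.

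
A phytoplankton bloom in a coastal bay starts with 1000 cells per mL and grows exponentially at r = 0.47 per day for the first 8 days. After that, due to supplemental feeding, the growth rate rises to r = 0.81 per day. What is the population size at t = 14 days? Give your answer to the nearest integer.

Phase 1: N(8) = 1000·e^(0.47×8) = 1000·e^3.76 = 42948.4.
Phase 2 runs for 14 − 8 = 6 days at r = 0.81.
N(14) = 42948.4·e^(0.81×6) = 42948.4·e^4.86 = 5.541386×10^6.

5541386 cells per mL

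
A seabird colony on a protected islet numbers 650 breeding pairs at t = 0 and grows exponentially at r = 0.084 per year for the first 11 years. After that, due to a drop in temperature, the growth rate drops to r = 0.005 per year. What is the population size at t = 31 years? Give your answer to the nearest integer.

1810 breeding pairs

Phase 1: N(11) = 650·e^(0.084×11) = 650·e^0.924 = 1637.58.
Phase 2 runs for 31 − 11 = 20 years at r = 0.005.
N(31) = 1637.58·e^(0.005×20) = 1637.58·e^0.1 = 1809.8.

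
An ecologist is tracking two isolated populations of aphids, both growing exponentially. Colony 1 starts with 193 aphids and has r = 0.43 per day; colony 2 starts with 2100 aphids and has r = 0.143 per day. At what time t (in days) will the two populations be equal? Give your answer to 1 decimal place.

Set 193·e^(0.43t) = 2100·e^(0.143t).
e^((0.43 − 0.143)t) = 2100/193 → e^(0.287·t) = 10.881.
0.287·t = ln(10.881) = 2.387, so t = 2.387/0.287 = 8.3171.

8.3 days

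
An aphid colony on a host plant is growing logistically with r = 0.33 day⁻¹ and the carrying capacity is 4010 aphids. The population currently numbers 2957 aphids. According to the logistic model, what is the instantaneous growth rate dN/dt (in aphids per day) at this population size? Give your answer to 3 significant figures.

dN/dt = rN(1 − N/K) = 0.33 × 2957 × (1 − 2957/4010).
1 − 2957/4010 = 0.26259; dN/dt = 0.33 × 2957 × 0.26259 = 256.24.

256 aphids per day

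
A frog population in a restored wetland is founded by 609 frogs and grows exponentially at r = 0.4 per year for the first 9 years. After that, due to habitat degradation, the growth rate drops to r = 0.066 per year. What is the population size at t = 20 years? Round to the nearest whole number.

46065 frogs

Phase 1: N(9) = 609·e^(0.4×9) = 609·e^3.6 = 22288.3.
Phase 2 runs for 20 − 9 = 11 years at r = 0.066.
N(20) = 22288.3·e^(0.066×11) = 22288.3·e^0.726 = 46065.4.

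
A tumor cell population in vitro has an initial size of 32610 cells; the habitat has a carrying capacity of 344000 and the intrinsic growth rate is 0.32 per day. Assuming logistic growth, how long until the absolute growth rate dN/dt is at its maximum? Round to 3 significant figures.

Logistic growth is fastest at N = K/2 = 172000.
A = (K − N₀)/N₀ = 9.5489. Set K/(1 + A·e^(−rt)) = K/2 → A·e^(−rt) = 1.
e^(−0.32t) = 1/9.5489 = 0.104724, so t = ln(9.5489)/0.32 = 2.2564/0.32 = 7.0513.

7.05 days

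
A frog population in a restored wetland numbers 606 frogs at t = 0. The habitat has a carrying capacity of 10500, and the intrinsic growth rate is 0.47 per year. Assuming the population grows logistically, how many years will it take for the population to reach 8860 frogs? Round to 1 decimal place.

9.5 years

A = (K − N₀)/N₀ = (10500 − 606)/606 = 16.327.
Solve 10500/(1 + 16.327·e^(−0.47t)) = 8860: 1 + 16.327·e^(−0.47t) = 1.1851, so e^(−0.47t) = 0.0113373.
−0.47·t = ln(0.0113373) = -4.4797, so t = 4.4797/0.47 = 9.5312.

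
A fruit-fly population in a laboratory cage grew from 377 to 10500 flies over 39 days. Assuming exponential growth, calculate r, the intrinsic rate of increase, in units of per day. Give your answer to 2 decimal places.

0.09 per day

From N(t) = N₀·e^(rt): e^(r·39) = 10500/377 = 27.851.
r·39 = ln(27.851) = 3.3269, so r = 3.3269/39 = 0.085305.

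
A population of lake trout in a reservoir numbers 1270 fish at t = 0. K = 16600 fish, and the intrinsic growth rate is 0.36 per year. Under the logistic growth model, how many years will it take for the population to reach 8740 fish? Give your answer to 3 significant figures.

7.21 years

A = (K − N₀)/N₀ = (16600 − 1270)/1270 = 12.071.
Solve 16600/(1 + 12.071·e^(−0.36t)) = 8740: 1 + 12.071·e^(−0.36t) = 1.8993, so e^(−0.36t) = 0.0745028.
−0.36·t = ln(0.0745028) = -2.5969, so t = 2.5969/0.36 = 7.2137.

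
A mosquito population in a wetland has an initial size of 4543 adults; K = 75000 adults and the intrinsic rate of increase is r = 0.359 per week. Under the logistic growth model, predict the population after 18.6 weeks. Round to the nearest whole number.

73564 adults

A = (K − N₀)/N₀ = (75000 − 4543)/4543 = 15.509.
N(t) = K/(1 + A·e^(−rt)) = 75000/(1 + 15.509×e^(−0.359×18.6)).
e^(−6.677) = 0.001259; denominator = 1 + 15.509×0.001259 = 1.0195.
N = 75000/1.0195 = 73563.6.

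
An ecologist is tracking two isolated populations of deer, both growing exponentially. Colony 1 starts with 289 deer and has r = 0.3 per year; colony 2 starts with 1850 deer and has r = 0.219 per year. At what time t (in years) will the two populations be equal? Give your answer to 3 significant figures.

Set 289·e^(0.3t) = 1850·e^(0.219t).
e^((0.3 − 0.219)t) = 1850/289 → e^(0.081·t) = 6.4014.
0.081·t = ln(6.4014) = 1.8565, so t = 1.8565/0.081 = 22.92.

22.9 years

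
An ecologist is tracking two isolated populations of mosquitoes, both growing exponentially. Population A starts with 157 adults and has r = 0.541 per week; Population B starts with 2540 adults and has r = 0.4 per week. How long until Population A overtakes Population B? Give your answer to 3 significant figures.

Set 157·e^(0.541t) = 2540·e^(0.4t).
e^((0.541 − 0.4)t) = 2540/157 → e^(0.141·t) = 16.178.
0.141·t = ln(16.178) = 2.7837, so t = 2.7837/0.141 = 19.742.

19.7 weeks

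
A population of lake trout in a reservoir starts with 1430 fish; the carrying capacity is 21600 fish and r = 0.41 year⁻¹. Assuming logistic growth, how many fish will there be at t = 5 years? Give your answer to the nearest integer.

A = (K − N₀)/N₀ = (21600 − 1430)/1430 = 14.105.
N(t) = K/(1 + A·e^(−rt)) = 21600/(1 + 14.105×e^(−0.41×5)).
e^(−2.05) = 0.12873; denominator = 1 + 14.105×0.12873 = 2.8158.
N = 21600/2.8158 = 7671.02.

7671 fish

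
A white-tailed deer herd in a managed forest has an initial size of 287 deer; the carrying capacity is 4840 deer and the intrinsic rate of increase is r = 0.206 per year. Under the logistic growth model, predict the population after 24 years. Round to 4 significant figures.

A = (K − N₀)/N₀ = (4840 − 287)/287 = 15.864.
N(t) = K/(1 + A·e^(−rt)) = 4840/(1 + 15.864×e^(−0.206×24)).
e^(−4.944) = 0.007126; denominator = 1 + 15.864×0.007126 = 1.113.
N = 4840/1.113 = 4348.42.

4348 deer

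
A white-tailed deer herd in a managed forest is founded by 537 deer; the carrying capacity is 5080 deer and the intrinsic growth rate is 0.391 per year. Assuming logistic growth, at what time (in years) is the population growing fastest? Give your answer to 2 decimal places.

5.46 years

Logistic growth is fastest at N = K/2 = 2540.
A = (K − N₀)/N₀ = 8.46. Set K/(1 + A·e^(−rt)) = K/2 → A·e^(−rt) = 1.
e^(−0.391t) = 1/8.46 = 0.118204, so t = ln(8.46)/0.391 = 2.1353/0.391 = 5.4612.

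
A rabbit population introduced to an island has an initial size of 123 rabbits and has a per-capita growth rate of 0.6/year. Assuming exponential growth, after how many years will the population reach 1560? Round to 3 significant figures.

Set N₀·e^(rt) = 1560: e^(0.6·t) = 1560/123 = 12.683.
0.6·t = ln(12.683) = 2.5403, so t = 2.5403/0.6 = 4.2338.

4.23 years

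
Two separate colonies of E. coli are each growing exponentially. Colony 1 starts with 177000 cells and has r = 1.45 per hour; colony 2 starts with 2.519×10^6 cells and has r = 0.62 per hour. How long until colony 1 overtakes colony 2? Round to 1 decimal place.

3.2 hours

Set 177000·e^(1.45t) = 2.519×10^6·e^(0.62t).
e^((1.45 − 0.62)t) = 2.519×10^6/177000 → e^(0.83·t) = 14.232.
0.83·t = ln(14.232) = 2.6555, so t = 2.6555/0.83 = 3.1994.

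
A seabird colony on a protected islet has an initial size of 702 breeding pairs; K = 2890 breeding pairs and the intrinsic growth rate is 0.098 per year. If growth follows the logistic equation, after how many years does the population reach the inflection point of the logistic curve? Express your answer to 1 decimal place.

11.6 years

Logistic growth is fastest at N = K/2 = 1445.
A = (K − N₀)/N₀ = 3.1168. Set K/(1 + A·e^(−rt)) = K/2 → A·e^(−rt) = 1.
e^(−0.098t) = 1/3.1168 = 0.320841, so t = ln(3.1168)/0.098 = 1.1368/0.098 = 11.6.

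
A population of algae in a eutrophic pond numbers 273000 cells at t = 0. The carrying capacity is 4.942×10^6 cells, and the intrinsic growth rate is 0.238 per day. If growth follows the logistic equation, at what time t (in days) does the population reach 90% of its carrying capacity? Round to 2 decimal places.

A = (K − N₀)/N₀ = (4.942×10^6 − 273000)/273000 = 17.103.
Solve 4.942×10^6/(1 + 17.103·e^(−0.238t)) = 4.4478×10^6: 1 + 17.103·e^(−0.238t) = 1.1111, so e^(−0.238t) = 0.00649675.
−0.238·t = ln(0.00649675) = -5.0365, so t = 5.0365/0.238 = 21.162.

21.16 days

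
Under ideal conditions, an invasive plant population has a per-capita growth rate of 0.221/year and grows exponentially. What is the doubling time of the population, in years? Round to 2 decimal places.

Doubling time t_d = ln(2)/r = 0.6931/0.221 = 3.1364.

3.14 years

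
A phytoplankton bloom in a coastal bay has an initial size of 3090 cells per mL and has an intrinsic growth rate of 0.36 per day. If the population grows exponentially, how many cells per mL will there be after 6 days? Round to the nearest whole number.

N(t) = N₀·e^(rt) = 3090 × e^(0.36×6) = 3090 × e^2.16.
e^2.16 ≈ 8.6711, so N ≈ 3090 × 8.6711 = 26793.8.

26794 cells per mL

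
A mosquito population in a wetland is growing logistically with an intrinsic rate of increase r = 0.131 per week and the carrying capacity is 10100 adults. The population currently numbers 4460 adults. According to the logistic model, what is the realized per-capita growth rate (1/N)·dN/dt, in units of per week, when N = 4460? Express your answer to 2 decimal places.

(1/N)·dN/dt = r(1 − N/K) = 0.131 × (1 − 4460/10100).
= 0.131 × 0.55842 = 0.073152.

0.07 per week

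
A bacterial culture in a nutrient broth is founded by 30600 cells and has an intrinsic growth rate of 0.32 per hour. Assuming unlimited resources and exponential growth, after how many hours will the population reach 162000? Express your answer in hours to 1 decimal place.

5.2 hours

Set N₀·e^(rt) = 162000: e^(0.32·t) = 162000/30600 = 5.2941.
0.32·t = ln(5.2941) = 1.6666, so t = 1.6666/0.32 = 5.2081.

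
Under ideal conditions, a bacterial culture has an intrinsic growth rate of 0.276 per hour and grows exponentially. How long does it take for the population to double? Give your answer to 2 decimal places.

2.51 hours

Doubling time t_d = ln(2)/r = 0.6931/0.276 = 2.5114.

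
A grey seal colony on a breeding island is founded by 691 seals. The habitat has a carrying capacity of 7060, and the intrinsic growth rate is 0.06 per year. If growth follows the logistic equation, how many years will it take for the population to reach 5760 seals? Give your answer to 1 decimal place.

A = (K − N₀)/N₀ = (7060 − 691)/691 = 9.2171.
Solve 7060/(1 + 9.2171·e^(−0.06t)) = 5760: 1 + 9.2171·e^(−0.06t) = 1.2257, so e^(−0.06t) = 0.0244866.
−0.06·t = ln(0.0244866) = -3.7096, so t = 3.7096/0.06 = 61.827.

61.8 years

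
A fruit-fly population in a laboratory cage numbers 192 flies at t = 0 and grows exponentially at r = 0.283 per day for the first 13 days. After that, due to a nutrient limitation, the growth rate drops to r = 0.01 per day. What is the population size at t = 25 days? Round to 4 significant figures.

Phase 1: N(13) = 192·e^(0.283×13) = 192·e^3.679 = 7604.5.
Phase 2 runs for 25 − 13 = 12 days at r = 0.01.
N(25) = 7604.5·e^(0.01×12) = 7604.5·e^0.12 = 8574.05.

8574 flies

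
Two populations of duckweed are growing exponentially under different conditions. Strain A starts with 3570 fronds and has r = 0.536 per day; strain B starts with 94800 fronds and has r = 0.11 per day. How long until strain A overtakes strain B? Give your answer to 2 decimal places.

Set 3570·e^(0.536t) = 94800·e^(0.11t).
e^((0.536 − 0.11)t) = 94800/3570 → e^(0.426·t) = 26.555.
0.426·t = ln(26.555) = 3.2792, so t = 3.2792/0.426 = 7.6977.

7.70 days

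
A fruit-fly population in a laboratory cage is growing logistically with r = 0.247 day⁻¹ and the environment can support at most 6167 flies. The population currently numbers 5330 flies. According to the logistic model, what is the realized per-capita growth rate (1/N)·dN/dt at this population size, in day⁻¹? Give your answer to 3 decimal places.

(1/N)·dN/dt = r(1 − N/K) = 0.247 × (1 − 5330/6167).
= 0.247 × 0.13572 = 0.033523.

0.034 per day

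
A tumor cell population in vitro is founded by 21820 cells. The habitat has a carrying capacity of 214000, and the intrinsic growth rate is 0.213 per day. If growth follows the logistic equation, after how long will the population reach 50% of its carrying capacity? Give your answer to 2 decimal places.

10.21 days

A = (K − N₀)/N₀ = (214000 − 21820)/21820 = 8.8075.
Solve 214000/(1 + 8.8075·e^(−0.213t)) = 107000: 1 + 8.8075·e^(−0.213t) = 2, so e^(−0.213t) = 0.113539.
−0.213·t = ln(0.113539) = -2.1756, so t = 2.1756/0.213 = 10.214.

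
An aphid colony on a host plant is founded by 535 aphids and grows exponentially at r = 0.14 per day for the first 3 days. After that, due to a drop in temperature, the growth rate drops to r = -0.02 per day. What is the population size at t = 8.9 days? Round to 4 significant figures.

723.6 aphids

Phase 1: N(3) = 535·e^(0.14×3) = 535·e^0.42 = 814.249.
Phase 2 runs for 8.9 − 3 = 5.9 days at r = -0.02.
N(8.9) = 814.249·e^(-0.02×5.9) = 814.249·e^-0.118 = 723.62.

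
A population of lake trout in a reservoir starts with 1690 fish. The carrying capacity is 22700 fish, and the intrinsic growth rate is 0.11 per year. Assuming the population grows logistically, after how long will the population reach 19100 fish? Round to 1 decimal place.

A = (K − N₀)/N₀ = (22700 − 1690)/1690 = 12.432.
Solve 22700/(1 + 12.432·e^(−0.11t)) = 19100: 1 + 12.432·e^(−0.11t) = 1.1885, so e^(−0.11t) = 0.0151611.
−0.11·t = ln(0.0151611) = -4.189, so t = 4.189/0.11 = 38.082.

38.1 years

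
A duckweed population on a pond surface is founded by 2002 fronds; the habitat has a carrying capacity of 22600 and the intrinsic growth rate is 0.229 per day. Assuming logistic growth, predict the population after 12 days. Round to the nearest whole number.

A = (K − N₀)/N₀ = (22600 − 2002)/2002 = 10.289.
N(t) = K/(1 + A·e^(−rt)) = 22600/(1 + 10.289×e^(−0.229×12)).
e^(−2.748) = 0.064056; denominator = 1 + 10.289×0.064056 = 1.6591.
N = 22600/1.6591 = 13622.2.

13622 fronds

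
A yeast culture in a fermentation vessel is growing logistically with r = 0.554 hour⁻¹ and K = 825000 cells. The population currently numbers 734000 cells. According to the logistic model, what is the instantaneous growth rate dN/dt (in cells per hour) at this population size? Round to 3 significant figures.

44900 cells per hour

dN/dt = rN(1 − N/K) = 0.554 × 734000 × (1 − 734000/825000).
1 − 734000/825000 = 0.1103; dN/dt = 0.554 × 734000 × 0.1103 = 44853.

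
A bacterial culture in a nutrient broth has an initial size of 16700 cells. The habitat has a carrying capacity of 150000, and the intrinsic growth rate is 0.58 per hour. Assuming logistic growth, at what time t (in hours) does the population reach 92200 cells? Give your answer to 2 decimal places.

A = (K − N₀)/N₀ = (150000 − 16700)/16700 = 7.982.
Solve 150000/(1 + 7.982·e^(−0.58t)) = 92200: 1 + 7.982·e^(−0.58t) = 1.6269, so e^(−0.58t) = 0.0785386.
−0.58·t = ln(0.0785386) = -2.5442, so t = 2.5442/0.58 = 4.3865.

4.39 hours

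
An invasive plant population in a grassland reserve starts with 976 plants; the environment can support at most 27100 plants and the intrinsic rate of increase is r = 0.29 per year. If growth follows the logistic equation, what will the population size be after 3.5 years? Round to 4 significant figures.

2533 plants

A = (K − N₀)/N₀ = (27100 − 976)/976 = 26.766.
N(t) = K/(1 + A·e^(−rt)) = 27100/(1 + 26.766×e^(−0.29×3.5)).
e^(−1.015) = 0.3624; denominator = 1 + 26.766×0.3624 = 10.7.
N = 27100/10.7 = 2532.66.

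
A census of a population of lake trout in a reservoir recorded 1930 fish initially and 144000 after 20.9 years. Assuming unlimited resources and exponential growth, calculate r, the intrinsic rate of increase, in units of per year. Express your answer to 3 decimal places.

0.206 per year

From N(t) = N₀·e^(rt): e^(r·20.9) = 144000/1930 = 74.611.
r·20.9 = ln(74.611) = 4.3123, so r = 4.3123/20.9 = 0.20633.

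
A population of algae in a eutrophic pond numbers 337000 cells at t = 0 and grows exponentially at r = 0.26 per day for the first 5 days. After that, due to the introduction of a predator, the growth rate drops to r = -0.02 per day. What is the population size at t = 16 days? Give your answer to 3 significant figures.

992000 cells

Phase 1: N(5) = 337000·e^(0.26×5) = 337000·e^1.3 = 1.236553×10^6.
Phase 2 runs for 16 − 5 = 11 days at r = -0.02.
N(16) = 1.236553×10^6·e^(-0.02×11) = 1.236553×10^6·e^-0.22 = 992357.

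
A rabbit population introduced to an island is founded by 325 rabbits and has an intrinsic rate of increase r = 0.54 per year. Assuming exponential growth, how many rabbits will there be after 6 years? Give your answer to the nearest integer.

8298 rabbits

N(t) = N₀·e^(rt) = 325 × e^(0.54×6) = 325 × e^3.24.
e^3.24 ≈ 25.534, so N ≈ 325 × 25.534 = 8298.46.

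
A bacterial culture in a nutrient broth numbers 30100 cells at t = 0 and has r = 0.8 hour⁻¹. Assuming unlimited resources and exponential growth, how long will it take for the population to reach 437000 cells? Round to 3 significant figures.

3.34 hours

Set N₀·e^(rt) = 437000: e^(0.8·t) = 437000/30100 = 14.518.
0.8·t = ln(14.518) = 2.6754, so t = 2.6754/0.8 = 3.3443.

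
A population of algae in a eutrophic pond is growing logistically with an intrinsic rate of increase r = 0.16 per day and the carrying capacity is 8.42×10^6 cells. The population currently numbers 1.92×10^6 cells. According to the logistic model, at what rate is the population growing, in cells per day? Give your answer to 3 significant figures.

dN/dt = rN(1 − N/K) = 0.16 × 1.92×10^6 × (1 − 1.92×10^6/8.42×10^6).
1 − 1.92×10^6/8.42×10^6 = 0.77197; dN/dt = 0.16 × 1.92×10^6 × 0.77197 = 2.3715×10^5.

237000 cells per day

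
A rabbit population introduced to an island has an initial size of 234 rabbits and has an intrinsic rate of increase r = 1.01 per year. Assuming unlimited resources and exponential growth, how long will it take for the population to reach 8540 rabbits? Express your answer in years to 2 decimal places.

3.56 years

Set N₀·e^(rt) = 8540: e^(1.01·t) = 8540/234 = 36.496.
1.01·t = ln(36.496) = 3.5972, so t = 3.5972/1.01 = 3.5616.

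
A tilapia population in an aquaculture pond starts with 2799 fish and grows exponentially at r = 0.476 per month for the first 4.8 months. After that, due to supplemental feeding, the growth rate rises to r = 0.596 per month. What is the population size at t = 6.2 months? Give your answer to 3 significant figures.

Phase 1: N(4.8) = 2799·e^(0.476×4.8) = 2799·e^2.285 = 27496.6.
Phase 2 runs for 6.2 − 4.8 = 1.4 months at r = 0.596.
N(6.2) = 27496.6·e^(0.596×1.4) = 27496.6·e^0.8344 = 63336.5.

63300 fish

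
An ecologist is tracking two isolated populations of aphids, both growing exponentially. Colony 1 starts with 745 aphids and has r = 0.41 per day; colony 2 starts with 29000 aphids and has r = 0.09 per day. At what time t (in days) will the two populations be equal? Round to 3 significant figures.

Set 745·e^(0.41t) = 29000·e^(0.09t).
e^((0.41 − 0.09)t) = 29000/745 → e^(0.32·t) = 38.926.
0.32·t = ln(38.926) = 3.6617, so t = 3.6617/0.32 = 11.443.

11.4 days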